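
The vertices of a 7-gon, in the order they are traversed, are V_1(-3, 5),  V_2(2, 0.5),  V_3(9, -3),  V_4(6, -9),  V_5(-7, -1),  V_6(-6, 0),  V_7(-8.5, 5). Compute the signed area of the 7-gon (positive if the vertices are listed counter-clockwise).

Apply the surveyor's formula: 2A = Σ (x_i·y_{i+1} − x_{i+1}·y_i), indices taken mod 7.
Σ = (-11.5) + (-10.5) + (-63) + (-69) + (-6) + (-30) + (-27.5) = -217.5
Signed area = Σ/2 = -108.75 (negative ⇒ clockwise traversal).

-108.75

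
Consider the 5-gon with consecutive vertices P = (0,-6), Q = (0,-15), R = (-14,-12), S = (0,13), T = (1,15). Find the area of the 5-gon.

205.5

Apply the surveyor's formula: 2A = Σ (x_i·y_{i+1} − x_{i+1}·y_i), indices taken mod 5.
Σ = (0) + (-210) + (-182) + (-13) + (-6) = -411
Area = |Σ|/2 = 205.5.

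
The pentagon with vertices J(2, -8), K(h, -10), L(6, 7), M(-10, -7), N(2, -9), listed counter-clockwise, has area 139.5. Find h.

7

The doubled signed area Σ (x_i y_{i+1} − x_{i+1} y_i) is linear in h.
With h=0 it equals 174; the coefficient of h is 15 (from the two edges through K).
So 15·h + 174 = 2·139.5 = 279 ⇒ h = 7.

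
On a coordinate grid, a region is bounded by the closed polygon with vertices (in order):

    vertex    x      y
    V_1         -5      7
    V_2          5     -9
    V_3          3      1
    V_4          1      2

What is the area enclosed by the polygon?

32

Apply Gauss's area formula: 2A = Σ (x_i·y_{i+1} − x_{i+1}·y_i), indices taken mod 4.
Σ = (10) + (32) + (5) + (17) = 64
Area = |Σ|/2 = 32.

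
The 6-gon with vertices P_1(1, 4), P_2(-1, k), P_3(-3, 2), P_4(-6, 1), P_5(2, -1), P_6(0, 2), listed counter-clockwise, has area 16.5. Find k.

Write out the shoelace sum; only the two edges meeting at P_2 involve k:
2·Area = [(1·k − (-1)·4) + ((-1)·2 − (-3)·k)] + 15
       = 4·k + 17 = 33
⇒ k = 4.

4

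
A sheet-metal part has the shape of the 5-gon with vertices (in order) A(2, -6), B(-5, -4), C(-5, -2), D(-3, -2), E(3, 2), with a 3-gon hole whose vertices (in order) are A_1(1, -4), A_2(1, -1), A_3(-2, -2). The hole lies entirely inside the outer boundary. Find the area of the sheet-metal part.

Outer boundary:
A→B: (2)(-4) − (-5)(-6) = -38
B→C: (-5)(-2) − (-5)(-4) = -10
C→D: (-5)(-2) − (-3)(-2) = 4
D→E: (-3)(2) − (3)(-2) = 0
E→A: (3)(-6) − (2)(2) = -22
Σ = -66
Area = |Σ|/2 = 33.
Hole:
Σ = (3) + (-4) + (10) = 9
Area = |Σ|/2 = 4.5.
Net area = 33 − 4.5 = 28.5.

28.5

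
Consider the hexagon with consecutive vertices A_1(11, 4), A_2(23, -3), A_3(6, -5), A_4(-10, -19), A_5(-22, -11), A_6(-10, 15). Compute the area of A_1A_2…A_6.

Σ = (-125) + (-97) + (-164) + (-308) + (-440) + (-205) = -1339
Area = |Σ|/2 = 669.5.

669.5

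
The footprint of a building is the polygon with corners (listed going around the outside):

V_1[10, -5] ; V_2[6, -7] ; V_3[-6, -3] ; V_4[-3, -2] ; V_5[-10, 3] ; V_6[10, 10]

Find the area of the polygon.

V_1→V_2: (10)(-7) − (6)(-5) = -40
V_2→V_3: (6)(-3) − (-6)(-7) = -60
V_3→V_4: (-6)(-2) − (-3)(-3) = 3
V_4→V_5: (-3)(3) − (-10)(-2) = -29
V_5→V_6: (-10)(10) − (10)(3) = -130
V_6→V_1: (10)(-5) − (10)(10) = -150
Σ = -406
Area = |Σ|/2 = 203.

203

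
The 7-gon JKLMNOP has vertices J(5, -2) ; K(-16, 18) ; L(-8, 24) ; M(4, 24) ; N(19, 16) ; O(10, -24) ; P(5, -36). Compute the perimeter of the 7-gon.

156

|JK| = √((-21)² + (20)²) = √841 = 29
|KL| = √((8)² + (6)²) = √100 = 10
|LM| = √((12)² + (0)²) = √144 = 12
|MN| = √((15)² + (-8)²) = √289 = 17
|NO| = √((-9)² + (-40)²) = √1681 = 41
|OP| = √((-5)² + (-12)²) = √169 = 13
|PJ| = √((0)² + (34)²) = √1156 = 34
Perimeter = 29 + 10 + 12 + 17 + 41 + 13 + 34 = 156.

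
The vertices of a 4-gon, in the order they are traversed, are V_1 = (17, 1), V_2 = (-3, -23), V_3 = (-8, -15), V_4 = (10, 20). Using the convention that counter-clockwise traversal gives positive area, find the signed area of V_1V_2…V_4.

-433.5

Apply the shoelace formula: 2A = Σ (x_i·y_{i+1} − x_{i+1}·y_i), indices taken mod 4.
Cross-terms: -388, -139, -10, -330  ⇒  Σ = -867
Signed area = Σ/2 = -433.5 (negative ⇒ clockwise traversal).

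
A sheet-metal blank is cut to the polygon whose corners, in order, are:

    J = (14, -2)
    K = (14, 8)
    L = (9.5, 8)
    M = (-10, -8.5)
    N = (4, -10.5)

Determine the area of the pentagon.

226.625

Apply the surveyor's formula: 2A = Σ (x_i·y_{i+1} − x_{i+1}·y_i), indices taken mod 5.
Cross-terms: 140, 36, -0.75, 139, 139  ⇒  Σ = 453.25
Area = |Σ|/2 = 226.625.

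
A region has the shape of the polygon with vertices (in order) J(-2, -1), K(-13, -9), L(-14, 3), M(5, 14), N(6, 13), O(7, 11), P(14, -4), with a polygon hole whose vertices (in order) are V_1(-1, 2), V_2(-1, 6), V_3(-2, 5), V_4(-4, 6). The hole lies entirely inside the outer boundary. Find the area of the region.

Outer boundary:
Σ = (5) + (-165) + (-211) + (-19) + (-25) + (-182) + (-22) = -619
Area = |Σ|/2 = 309.5.
Hole:
Cross-terms: -4, 7, 8, -2  ⇒  Σ = 9
Area = |Σ|/2 = 4.5.
Net area = 309.5 − 4.5 = 305.

305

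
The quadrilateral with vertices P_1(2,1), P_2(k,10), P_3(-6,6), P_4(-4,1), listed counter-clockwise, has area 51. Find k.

2

The doubled signed area Σ (x_i y_{i+1} − x_{i+1} y_i) is linear in k.
With k=0 it equals 92; the coefficient of k is 5 (from the two edges through P_2).
So 5·k + 92 = 2·51 = 102 ⇒ k = 2.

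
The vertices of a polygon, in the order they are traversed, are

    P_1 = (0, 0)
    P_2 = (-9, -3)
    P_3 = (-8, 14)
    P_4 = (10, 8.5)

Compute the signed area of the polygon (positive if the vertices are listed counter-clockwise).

-179

Apply the shoelace (surveyor's) formula: 2A = Σ (x_i·y_{i+1} − x_{i+1}·y_i), indices taken mod 4.
P_1→P_2: (0)(-3) − (-9)(0) = 0
P_2→P_3: (-9)(14) − (-8)(-3) = -150
P_3→P_4: (-8)(8.5) − (10)(14) = -208
P_4→P_1: (10)(0) − (0)(8.5) = 0
Σ = -358
Signed area = Σ/2 = -179 (negative ⇒ clockwise traversal).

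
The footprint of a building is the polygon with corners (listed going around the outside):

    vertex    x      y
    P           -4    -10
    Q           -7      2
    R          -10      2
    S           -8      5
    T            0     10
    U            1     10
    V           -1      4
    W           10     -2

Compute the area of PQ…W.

Apply Gauss's area formula: 2A = Σ (x_i·y_{i+1} − x_{i+1}·y_i), indices taken mod 8.
Cross-terms: -78, 6, -34, -80, -10, 14, -38, -108  ⇒  Σ = -328
Area = |Σ|/2 = 164.

164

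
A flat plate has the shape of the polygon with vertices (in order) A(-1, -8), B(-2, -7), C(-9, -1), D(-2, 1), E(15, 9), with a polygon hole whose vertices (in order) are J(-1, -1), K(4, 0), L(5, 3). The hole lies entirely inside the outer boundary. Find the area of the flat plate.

105.5

Outer boundary:
Cross-terms: -9, -61, -11, -33, -111  ⇒  Σ = -225
Area = |Σ|/2 = 112.5.
Hole:
Apply the shoelace formula: 2A = Σ (x_i·y_{i+1} − x_{i+1}·y_i), indices taken mod 3.
Σ = (4) + (12) + (-2) = 14
Area = |Σ|/2 = 7.
Net area = 112.5 − 7 = 105.5.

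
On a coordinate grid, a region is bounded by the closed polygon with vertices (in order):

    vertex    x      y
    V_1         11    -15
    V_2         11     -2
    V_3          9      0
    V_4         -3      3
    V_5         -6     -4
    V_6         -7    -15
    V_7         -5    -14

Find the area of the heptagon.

266

Apply the shoelace (surveyor's) formula: 2A = Σ (x_i·y_{i+1} − x_{i+1}·y_i), indices taken mod 7.
V_1→V_2: (11)(-2) − (11)(-15) = 143
V_2→V_3: (11)(0) − (9)(-2) = 18
V_3→V_4: (9)(3) − (-3)(0) = 27
V_4→V_5: (-3)(-4) − (-6)(3) = 30
V_5→V_6: (-6)(-15) − (-7)(-4) = 62
V_6→V_7: (-7)(-14) − (-5)(-15) = 23
V_7→V_1: (-5)(-15) − (11)(-14) = 229
Σ = 532
Area = |Σ|/2 = 266.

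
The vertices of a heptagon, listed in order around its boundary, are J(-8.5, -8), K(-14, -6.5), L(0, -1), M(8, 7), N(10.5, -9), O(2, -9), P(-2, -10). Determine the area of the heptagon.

181.875

Apply Gauss's area formula: 2A = Σ (x_i·y_{i+1} − x_{i+1}·y_i), indices taken mod 7.
Σ = (-56.75) + (14) + (8) + (-145.5) + (-76.5) + (-38) + (-69) = -363.75
Area = |Σ|/2 = 181.875.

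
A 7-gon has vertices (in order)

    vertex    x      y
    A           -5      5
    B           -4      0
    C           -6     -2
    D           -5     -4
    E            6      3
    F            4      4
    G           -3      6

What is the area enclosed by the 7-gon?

57

Σ = (20) + (8) + (14) + (9) + (12) + (36) + (15) = 114
Area = |Σ|/2 = 57.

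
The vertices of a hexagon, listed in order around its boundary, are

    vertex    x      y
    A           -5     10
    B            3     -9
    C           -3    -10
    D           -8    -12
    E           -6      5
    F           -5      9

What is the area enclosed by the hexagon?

Apply the shoelace (surveyor's) formula: 2A = Σ (x_i·y_{i+1} − x_{i+1}·y_i), indices taken mod 6.
Σ = (15) + (-57) + (-44) + (-112) + (-29) + (-5) = -232
Area = |Σ|/2 = 116.

116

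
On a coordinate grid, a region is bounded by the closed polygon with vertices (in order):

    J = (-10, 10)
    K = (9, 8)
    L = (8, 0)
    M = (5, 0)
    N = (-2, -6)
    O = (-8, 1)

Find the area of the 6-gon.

192

Apply the surveyor's formula: 2A = Σ (x_i·y_{i+1} − x_{i+1}·y_i), indices taken mod 6.
Σ = (-170) + (-64) + (0) + (-30) + (-50) + (-70) = -384
Area = |Σ|/2 = 192.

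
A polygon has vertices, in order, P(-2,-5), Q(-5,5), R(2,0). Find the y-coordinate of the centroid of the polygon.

Apply Gauss's area formula. First the cross-terms c_i = x_i·y_{i+1} − x_{i+1}·y_i:
  -35, -10, -10  ⇒  2A = -55, A = -27.5.
Then Σ (y_i + y_{i+1})·c_i = 0, so ȳ = 0 / (6·(-27.5)) = 0.

0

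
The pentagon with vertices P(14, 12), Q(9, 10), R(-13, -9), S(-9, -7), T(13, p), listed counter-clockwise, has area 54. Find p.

10

The doubled signed area Σ (x_i y_{i+1} − x_{i+1} y_i) is linear in p.
With p=0 it equals 338; the coefficient of p is -23 (from the two edges through T).
So -23·p + 338 = 2·54 = 108 ⇒ p = 10.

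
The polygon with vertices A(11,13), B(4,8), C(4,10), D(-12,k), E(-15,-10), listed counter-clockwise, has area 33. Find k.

-7

The doubled signed area Σ (x_i y_{i+1} − x_{i+1} y_i) is linear in k.
With k=0 it equals 199; the coefficient of k is 19 (from the two edges through D).
So 19·k + 199 = 2·33 = 66 ⇒ k = -7.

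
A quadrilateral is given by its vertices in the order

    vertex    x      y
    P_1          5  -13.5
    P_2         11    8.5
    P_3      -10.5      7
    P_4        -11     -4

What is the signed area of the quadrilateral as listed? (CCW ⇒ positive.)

Apply the surveyor's formula: 2A = Σ (x_i·y_{i+1} − x_{i+1}·y_i), indices taken mod 4.
Cross-terms: 191, 166.25, 119, 168.5  ⇒  Σ = 644.75
Signed area = Σ/2 = 322.375 (positive ⇒ counter-clockwise traversal).

322.375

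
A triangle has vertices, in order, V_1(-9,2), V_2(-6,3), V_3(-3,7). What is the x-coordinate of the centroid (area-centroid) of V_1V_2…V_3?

Apply the surveyor's formula. First the cross-terms c_i = x_i·y_{i+1} − x_{i+1}·y_i:
  -15, -33, 57  ⇒  2A = 9, A = 4.5.
Then Σ (x_i + x_{i+1})·c_i = -162, so x̄ = -162 / (6·4.5) = -6.

-6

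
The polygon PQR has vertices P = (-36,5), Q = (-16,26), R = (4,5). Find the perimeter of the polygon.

|PQ| = √((20)² + (21)²) = √841 = 29
|QR| = √((20)² + (-21)²) = √841 = 29
|RP| = √((-40)² + (0)²) = √1600 = 40
Perimeter = 29 + 29 + 40 = 98.

98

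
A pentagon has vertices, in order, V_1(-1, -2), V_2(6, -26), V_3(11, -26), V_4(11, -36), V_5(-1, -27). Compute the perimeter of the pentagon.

|V_1V_2| = √((7)² + (-24)²) = √625 = 25
|V_2V_3| = √((5)² + (0)²) = √25 = 5
|V_3V_4| = √((0)² + (-10)²) = √100 = 10
|V_4V_5| = √((-12)² + (9)²) = √225 = 15
|V_5V_1| = √((0)² + (25)²) = √625 = 25
Perimeter = 25 + 5 + 10 + 15 + 25 = 80.

80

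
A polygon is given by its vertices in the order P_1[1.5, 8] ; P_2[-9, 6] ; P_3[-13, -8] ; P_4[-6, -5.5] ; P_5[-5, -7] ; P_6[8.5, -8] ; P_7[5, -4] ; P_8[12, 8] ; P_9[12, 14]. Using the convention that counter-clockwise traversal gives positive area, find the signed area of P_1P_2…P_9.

304.75

Cross-terms: 81, 150, 23.5, 14.5, 99.5, 6, 88, 72, 75  ⇒  Σ = 609.5
Signed area = Σ/2 = 304.75 (positive ⇒ counter-clockwise traversal).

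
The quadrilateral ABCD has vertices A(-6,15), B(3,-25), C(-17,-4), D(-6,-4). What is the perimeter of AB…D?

|AB| = √((9)² + (-40)²) = √1681 = 41
|BC| = √((-20)² + (21)²) = √841 = 29
|CD| = √((11)² + (0)²) = √121 = 11
|DA| = √((0)² + (19)²) = √361 = 19
Perimeter = 41 + 29 + 11 + 19 = 100.

100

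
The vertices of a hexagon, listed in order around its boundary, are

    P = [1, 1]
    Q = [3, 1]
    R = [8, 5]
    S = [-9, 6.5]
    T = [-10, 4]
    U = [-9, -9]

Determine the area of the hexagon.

128.5

Σ = (-2) + (7) + (97) + (29) + (126) + (0) = 257
Area = |Σ|/2 = 128.5.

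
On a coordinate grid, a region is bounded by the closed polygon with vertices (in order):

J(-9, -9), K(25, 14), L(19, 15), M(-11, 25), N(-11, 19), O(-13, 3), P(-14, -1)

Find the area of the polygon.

Apply the surveyor's formula: 2A = Σ (x_i·y_{i+1} − x_{i+1}·y_i), indices taken mod 7.
J→K: (-9)(14) − (25)(-9) = 99
K→L: (25)(15) − (19)(14) = 109
L→M: (19)(25) − (-11)(15) = 640
M→N: (-11)(19) − (-11)(25) = 66
N→O: (-11)(3) − (-13)(19) = 214
O→P: (-13)(-1) − (-14)(3) = 55
P→J: (-14)(-9) − (-9)(-1) = 117
Σ = 1300
Area = |Σ|/2 = 650.

650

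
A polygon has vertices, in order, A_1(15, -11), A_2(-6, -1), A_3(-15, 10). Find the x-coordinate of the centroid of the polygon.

-2

Apply the shoelace (surveyor's) formula. First the cross-terms c_i = x_i·y_{i+1} − x_{i+1}·y_i:
  -81, -75, 15  ⇒  2A = -141, A = -70.5.
Then Σ (x_i + x_{i+1})·c_i = 846, so x̄ = 846 / (6·(-70.5)) = -2.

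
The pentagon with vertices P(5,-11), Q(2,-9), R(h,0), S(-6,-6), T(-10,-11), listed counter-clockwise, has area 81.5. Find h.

5

Write out the shoelace sum; only the two edges meeting at R involve h:
2·Area = [(2·0 − h·(-9)) + (h·(-6) − (-6)·0)] + 148
       = 3·h + 148 = 163
⇒ h = 5.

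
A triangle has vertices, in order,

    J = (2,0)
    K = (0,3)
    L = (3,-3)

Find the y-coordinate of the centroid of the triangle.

0

Apply the shoelace (surveyor's) formula. First the cross-terms c_i = x_i·y_{i+1} − x_{i+1}·y_i:
  6, -9, 6  ⇒  2A = 3, A = 1.5.
Then Σ (y_i + y_{i+1})·c_i = 0, so ȳ = 0 / (6·1.5) = 0.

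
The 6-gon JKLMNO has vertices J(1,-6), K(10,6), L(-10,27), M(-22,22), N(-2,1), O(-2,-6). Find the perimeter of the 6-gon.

96

|JK| = √((9)² + (12)²) = √225 = 15
|KL| = √((-20)² + (21)²) = √841 = 29
|LM| = √((-12)² + (-5)²) = √169 = 13
|MN| = √((20)² + (-21)²) = √841 = 29
|NO| = √((0)² + (-7)²) = √49 = 7
|OJ| = √((3)² + (0)²) = √9 = 3
Perimeter = 15 + 29 + 13 + 29 + 7 + 3 = 96.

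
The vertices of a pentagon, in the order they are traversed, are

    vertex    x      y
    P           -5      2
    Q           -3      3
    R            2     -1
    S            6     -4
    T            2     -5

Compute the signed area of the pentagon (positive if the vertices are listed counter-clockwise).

-28.5

Apply the surveyor's formula: 2A = Σ (x_i·y_{i+1} − x_{i+1}·y_i), indices taken mod 5.
Cross-terms: -9, -3, -2, -22, -21  ⇒  Σ = -57
Signed area = Σ/2 = -28.5 (negative ⇒ clockwise traversal).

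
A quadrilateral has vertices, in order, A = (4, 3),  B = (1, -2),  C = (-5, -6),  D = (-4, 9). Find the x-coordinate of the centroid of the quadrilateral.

Apply the surveyor's formula. First the cross-terms c_i = x_i·y_{i+1} − x_{i+1}·y_i:
  -11, -16, -69, -48  ⇒  2A = -144, A = -72.
Then Σ (x_i + x_{i+1})·c_i = 630, so x̄ = 630 / (6·(-72)) = -35/24.

-35/24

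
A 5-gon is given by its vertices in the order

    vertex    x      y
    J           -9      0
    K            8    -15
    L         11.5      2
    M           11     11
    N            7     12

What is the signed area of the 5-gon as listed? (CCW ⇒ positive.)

295.5

Apply the shoelace (surveyor's) formula: 2A = Σ (x_i·y_{i+1} − x_{i+1}·y_i), indices taken mod 5.
Σ = (135) + (188.5) + (104.5) + (55) + (108) = 591
Signed area = Σ/2 = 295.5 (positive ⇒ counter-clockwise traversal).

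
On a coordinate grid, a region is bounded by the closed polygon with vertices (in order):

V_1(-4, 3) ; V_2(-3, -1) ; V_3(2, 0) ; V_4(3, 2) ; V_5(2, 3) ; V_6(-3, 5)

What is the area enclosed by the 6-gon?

Apply the shoelace formula: 2A = Σ (x_i·y_{i+1} − x_{i+1}·y_i), indices taken mod 6.
V_1→V_2: (-4)(-1) − (-3)(3) = 13
V_2→V_3: (-3)(0) − (2)(-1) = 2
V_3→V_4: (2)(2) − (3)(0) = 4
V_4→V_5: (3)(3) − (2)(2) = 5
V_5→V_6: (2)(5) − (-3)(3) = 19
V_6→V_1: (-3)(3) − (-4)(5) = 11
Σ = 54
Area = |Σ|/2 = 27.

27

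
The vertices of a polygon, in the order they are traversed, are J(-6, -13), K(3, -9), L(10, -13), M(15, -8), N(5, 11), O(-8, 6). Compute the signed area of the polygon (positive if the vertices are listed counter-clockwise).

Σ = (93) + (51) + (115) + (205) + (118) + (140) = 722
Signed area = Σ/2 = 361 (positive ⇒ counter-clockwise traversal).

361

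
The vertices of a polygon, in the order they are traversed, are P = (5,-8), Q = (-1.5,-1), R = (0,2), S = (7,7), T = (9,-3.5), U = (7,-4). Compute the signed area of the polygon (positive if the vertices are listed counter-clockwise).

Σ = (-17) + (-3) + (-14) + (-87.5) + (-11.5) + (-36) = -169
Signed area = Σ/2 = -84.5 (negative ⇒ clockwise traversal).

-84.5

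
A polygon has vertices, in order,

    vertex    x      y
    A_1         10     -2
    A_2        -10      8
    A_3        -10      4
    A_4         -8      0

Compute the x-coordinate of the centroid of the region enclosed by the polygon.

-112/37

Apply the surveyor's formula. First the cross-terms c_i = x_i·y_{i+1} − x_{i+1}·y_i:
  60, 40, 32, 16  ⇒  2A = 148, A = 74.
Then Σ (x_i + x_{i+1})·c_i = -1344, so x̄ = -1344 / (6·74) = -112/37.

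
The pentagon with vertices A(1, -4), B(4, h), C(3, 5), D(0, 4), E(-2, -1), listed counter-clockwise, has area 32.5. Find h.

The doubled signed area Σ (x_i y_{i+1} − x_{i+1} y_i) is linear in h.
With h=0 it equals 65; the coefficient of h is -2 (from the two edges through B).
So -2·h + 65 = 2·32.5 = 65 ⇒ h = 0.

0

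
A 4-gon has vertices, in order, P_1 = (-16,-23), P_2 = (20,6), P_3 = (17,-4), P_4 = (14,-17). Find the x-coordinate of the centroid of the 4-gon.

Apply the shoelace formula. First the cross-terms c_i = x_i·y_{i+1} − x_{i+1}·y_i:
  364, -182, -233, -594  ⇒  2A = -645, A = -322.5.
Then Σ (x_i + x_{i+1})·c_i = -11313, so x̄ = -11313 / (6·(-322.5)) = 1257/215.

1257/215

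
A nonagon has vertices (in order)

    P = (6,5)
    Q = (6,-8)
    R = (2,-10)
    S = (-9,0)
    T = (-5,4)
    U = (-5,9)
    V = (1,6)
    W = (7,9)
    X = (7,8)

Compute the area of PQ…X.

182.5

Apply Gauss's area formula: 2A = Σ (x_i·y_{i+1} − x_{i+1}·y_i), indices taken mod 9.
Cross-terms: -78, -44, -90, -36, -25, -39, -33, -7, -13  ⇒  Σ = -365
Area = |Σ|/2 = 182.5.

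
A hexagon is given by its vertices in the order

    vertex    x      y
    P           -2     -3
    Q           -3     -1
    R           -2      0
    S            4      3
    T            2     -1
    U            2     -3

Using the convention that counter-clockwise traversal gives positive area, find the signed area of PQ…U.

P→Q: (-2)(-1) − (-3)(-3) = -7
Q→R: (-3)(0) − (-2)(-1) = -2
R→S: (-2)(3) − (4)(0) = -6
S→T: (4)(-1) − (2)(3) = -10
T→U: (2)(-3) − (2)(-1) = -4
U→P: (2)(-3) − (-2)(-3) = -12
Σ = -41
Signed area = Σ/2 = -20.5 (negative ⇒ clockwise traversal).

-20.5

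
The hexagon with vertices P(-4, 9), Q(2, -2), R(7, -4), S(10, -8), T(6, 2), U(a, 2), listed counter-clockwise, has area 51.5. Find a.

The doubled signed area Σ (x_i y_{i+1} − x_{i+1} y_i) is linear in a.
With a=0 it equals 68; the coefficient of a is 7 (from the two edges through U).
So 7·a + 68 = 2·51.5 = 103 ⇒ a = 5.

5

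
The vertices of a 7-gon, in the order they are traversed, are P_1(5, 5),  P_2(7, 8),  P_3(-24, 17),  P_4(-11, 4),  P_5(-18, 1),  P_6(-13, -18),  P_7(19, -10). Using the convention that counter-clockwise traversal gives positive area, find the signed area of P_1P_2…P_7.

711

Cross-terms: 5, 311, 91, 61, 337, 472, 145  ⇒  Σ = 1422
Signed area = Σ/2 = 711 (positive ⇒ counter-clockwise traversal).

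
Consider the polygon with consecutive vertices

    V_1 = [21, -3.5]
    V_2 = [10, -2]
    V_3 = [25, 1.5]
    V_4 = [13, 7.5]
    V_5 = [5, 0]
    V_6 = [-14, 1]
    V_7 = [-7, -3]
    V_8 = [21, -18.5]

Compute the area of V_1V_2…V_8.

Σ = (-7) + (65) + (168) + (-37.5) + (5) + (49) + (192.5) + (315) = 750
Area = |Σ|/2 = 375.

375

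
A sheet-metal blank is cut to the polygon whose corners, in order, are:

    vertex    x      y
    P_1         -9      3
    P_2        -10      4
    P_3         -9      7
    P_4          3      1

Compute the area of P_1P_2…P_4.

P_1→P_2: (-9)(4) − (-10)(3) = -6
P_2→P_3: (-10)(7) − (-9)(4) = -34
P_3→P_4: (-9)(1) − (3)(7) = -30
P_4→P_1: (3)(3) − (-9)(1) = 18
Σ = -52
Area = |Σ|/2 = 26.

26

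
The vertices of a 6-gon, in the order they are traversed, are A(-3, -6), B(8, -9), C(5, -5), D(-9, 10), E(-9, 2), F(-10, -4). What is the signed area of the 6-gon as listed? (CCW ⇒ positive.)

130.5

Σ = (75) + (5) + (5) + (72) + (56) + (48) = 261
Signed area = Σ/2 = 130.5 (positive ⇒ counter-clockwise traversal).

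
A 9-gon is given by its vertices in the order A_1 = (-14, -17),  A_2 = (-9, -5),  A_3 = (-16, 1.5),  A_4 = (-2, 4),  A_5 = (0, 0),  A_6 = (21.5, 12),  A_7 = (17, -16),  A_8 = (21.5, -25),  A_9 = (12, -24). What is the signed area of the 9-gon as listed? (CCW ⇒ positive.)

Apply the surveyor's formula: 2A = Σ (x_i·y_{i+1} − x_{i+1}·y_i), indices taken mod 9.
A_1→A_2: (-14)(-5) − (-9)(-17) = -83
A_2→A_3: (-9)(1.5) − (-16)(-5) = -93.5
A_3→A_4: (-16)(4) − (-2)(1.5) = -61
A_4→A_5: (-2)(0) − (0)(4) = 0
A_5→A_6: (0)(12) − (21.5)(0) = 0
A_6→A_7: (21.5)(-16) − (17)(12) = -548
A_7→A_8: (17)(-25) − (21.5)(-16) = -81
A_8→A_9: (21.5)(-24) − (12)(-25) = -216
A_9→A_1: (12)(-17) − (-14)(-24) = -540
Σ = -1622.5
Signed area = Σ/2 = -811.25 (negative ⇒ clockwise traversal).

-811.25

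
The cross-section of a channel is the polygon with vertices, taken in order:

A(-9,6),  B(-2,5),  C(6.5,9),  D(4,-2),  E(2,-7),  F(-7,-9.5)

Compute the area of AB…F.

176

Σ = (-33) + (-50.5) + (-49) + (-24) + (-68) + (-127.5) = -352
Area = |Σ|/2 = 176.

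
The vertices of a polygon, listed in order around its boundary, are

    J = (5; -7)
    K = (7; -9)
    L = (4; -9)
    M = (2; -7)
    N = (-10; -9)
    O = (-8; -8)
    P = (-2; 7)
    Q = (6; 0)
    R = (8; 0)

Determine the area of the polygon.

141.5

Apply the surveyor's formula: 2A = Σ (x_i·y_{i+1} − x_{i+1}·y_i), indices taken mod 9.
Cross-terms: 4, -27, -10, -88, 8, -72, -42, 0, -56  ⇒  Σ = -283
Area = |Σ|/2 = 141.5.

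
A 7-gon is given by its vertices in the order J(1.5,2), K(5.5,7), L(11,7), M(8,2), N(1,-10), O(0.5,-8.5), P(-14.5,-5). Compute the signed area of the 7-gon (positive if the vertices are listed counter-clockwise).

J→K: (1.5)(7) − (5.5)(2) = -0.5
K→L: (5.5)(7) − (11)(7) = -38.5
L→M: (11)(2) − (8)(7) = -34
M→N: (8)(-10) − (1)(2) = -82
N→O: (1)(-8.5) − (0.5)(-10) = -3.5
O→P: (0.5)(-5) − (-14.5)(-8.5) = -125.75
P→J: (-14.5)(2) − (1.5)(-5) = -21.5
Σ = -305.75
Signed area = Σ/2 = -152.875 (negative ⇒ clockwise traversal).

-152.875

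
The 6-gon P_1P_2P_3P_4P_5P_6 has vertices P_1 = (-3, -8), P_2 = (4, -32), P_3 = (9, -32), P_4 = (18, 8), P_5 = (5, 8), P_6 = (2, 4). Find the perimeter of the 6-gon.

102

|P_1P_2| = √((7)² + (-24)²) = √625 = 25
|P_2P_3| = √((5)² + (0)²) = √25 = 5
|P_3P_4| = √((9)² + (40)²) = √1681 = 41
|P_4P_5| = √((-13)² + (0)²) = √169 = 13
|P_5P_6| = √((-3)² + (-4)²) = √25 = 5
|P_6P_1| = √((-5)² + (-12)²) = √169 = 13
Perimeter = 25 + 5 + 41 + 13 + 5 + 13 = 102.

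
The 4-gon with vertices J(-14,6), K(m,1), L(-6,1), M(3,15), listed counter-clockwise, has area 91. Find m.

-11

The doubled signed area Σ (x_i y_{i+1} − x_{i+1} y_i) is linear in m.
With m=0 it equals 127; the coefficient of m is -5 (from the two edges through K).
So -5·m + 127 = 2·91 = 182 ⇒ m = -11.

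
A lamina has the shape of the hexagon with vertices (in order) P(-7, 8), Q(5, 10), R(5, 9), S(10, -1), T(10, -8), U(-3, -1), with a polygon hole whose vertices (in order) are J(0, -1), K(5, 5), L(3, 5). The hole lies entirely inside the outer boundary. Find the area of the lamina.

Outer boundary:
Apply the shoelace formula: 2A = Σ (x_i·y_{i+1} − x_{i+1}·y_i), indices taken mod 6.
Σ = (-110) + (-5) + (-95) + (-70) + (-34) + (-31) = -345
Area = |Σ|/2 = 172.5.
Hole:
Cross-terms: 5, 10, -3  ⇒  Σ = 12
Area = |Σ|/2 = 6.
Net area = 172.5 − 6 = 166.5.

166.5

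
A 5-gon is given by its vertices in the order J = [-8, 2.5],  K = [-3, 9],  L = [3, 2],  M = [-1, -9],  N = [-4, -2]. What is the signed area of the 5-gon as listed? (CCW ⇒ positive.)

Cross-terms: -64.5, -33, -25, -34, -26  ⇒  Σ = -182.5
Signed area = Σ/2 = -91.25 (negative ⇒ clockwise traversal).

-91.25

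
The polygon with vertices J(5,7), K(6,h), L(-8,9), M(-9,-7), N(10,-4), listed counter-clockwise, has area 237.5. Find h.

Write out the shoelace sum; only the two edges meeting at K involve h:
2·Area = [(5·h − 6·7) + (6·9 − (-8)·h)] + 333
       = 13·h + 345 = 475
⇒ h = 10.

10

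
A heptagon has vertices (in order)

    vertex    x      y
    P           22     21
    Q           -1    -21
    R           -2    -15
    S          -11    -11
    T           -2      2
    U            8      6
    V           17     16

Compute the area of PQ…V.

326

Apply Gauss's area formula: 2A = Σ (x_i·y_{i+1} − x_{i+1}·y_i), indices taken mod 7.
Σ = (-441) + (-27) + (-143) + (-44) + (-28) + (26) + (5) = -652
Area = |Σ|/2 = 326.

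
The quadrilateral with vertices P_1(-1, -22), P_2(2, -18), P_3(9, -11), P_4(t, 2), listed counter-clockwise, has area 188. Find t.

-14

Write out the shoelace sum; only the two edges meeting at P_4 involve t:
2·Area = [(9·2 − t·(-11)) + (t·(-22) − (-1)·2)] + 202
       = -11·t + 222 = 376
⇒ t = -14.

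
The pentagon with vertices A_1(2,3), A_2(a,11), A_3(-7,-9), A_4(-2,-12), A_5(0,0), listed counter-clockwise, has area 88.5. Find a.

The doubled signed area Σ (x_i y_{i+1} − x_{i+1} y_i) is linear in a.
With a=0 it equals 165; the coefficient of a is -12 (from the two edges through A_2).
So -12·a + 165 = 2·88.5 = 177 ⇒ a = -1.

-1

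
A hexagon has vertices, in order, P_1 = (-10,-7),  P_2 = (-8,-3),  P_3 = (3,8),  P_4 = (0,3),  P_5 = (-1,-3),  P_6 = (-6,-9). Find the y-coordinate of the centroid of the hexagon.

Apply the shoelace (surveyor's) formula. First the cross-terms c_i = x_i·y_{i+1} − x_{i+1}·y_i:
  -26, -55, 9, 3, -9, -48  ⇒  2A = -126, A = -63.
Then Σ (y_i + y_{i+1})·c_i = 960, so ȳ = 960 / (6·(-63)) = -160/63.

-160/63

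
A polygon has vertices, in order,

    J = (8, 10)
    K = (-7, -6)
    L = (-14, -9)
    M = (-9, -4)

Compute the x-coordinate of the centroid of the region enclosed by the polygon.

-548/123

Apply Gauss's area formula. First the cross-terms c_i = x_i·y_{i+1} − x_{i+1}·y_i:
  22, -21, -25, -58  ⇒  2A = -82, A = -41.
Then Σ (x_i + x_{i+1})·c_i = 1096, so x̄ = 1096 / (6·(-41)) = -548/123.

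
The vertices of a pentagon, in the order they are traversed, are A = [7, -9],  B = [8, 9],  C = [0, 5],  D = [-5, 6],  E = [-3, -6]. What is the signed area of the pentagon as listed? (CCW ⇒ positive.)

158.5

Σ = (135) + (40) + (25) + (48) + (69) = 317
Signed area = Σ/2 = 158.5 (positive ⇒ counter-clockwise traversal).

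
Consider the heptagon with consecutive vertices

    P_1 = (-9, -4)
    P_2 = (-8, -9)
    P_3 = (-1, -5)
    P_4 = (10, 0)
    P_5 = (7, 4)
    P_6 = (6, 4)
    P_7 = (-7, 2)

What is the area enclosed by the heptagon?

Σ = (49) + (31) + (50) + (40) + (4) + (40) + (46) = 260
Area = |Σ|/2 = 130.

130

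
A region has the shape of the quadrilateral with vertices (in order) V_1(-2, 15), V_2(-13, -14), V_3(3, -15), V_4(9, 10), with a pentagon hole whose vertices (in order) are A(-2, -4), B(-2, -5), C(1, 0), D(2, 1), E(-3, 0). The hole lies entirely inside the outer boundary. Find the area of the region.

Outer boundary:
Cross-terms: 223, 237, 165, 155  ⇒  Σ = 780
Area = |Σ|/2 = 390.
Hole:
Apply Gauss's area formula: 2A = Σ (x_i·y_{i+1} − x_{i+1}·y_i), indices taken mod 5.
Σ = (2) + (5) + (1) + (3) + (12) = 23
Area = |Σ|/2 = 11.5.
Net area = 390 − 11.5 = 378.5.

378.5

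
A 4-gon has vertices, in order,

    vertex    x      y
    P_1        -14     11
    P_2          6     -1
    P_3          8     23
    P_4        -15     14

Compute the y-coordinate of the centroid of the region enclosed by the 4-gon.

Apply Gauss's area formula. First the cross-terms c_i = x_i·y_{i+1} − x_{i+1}·y_i:
  -52, 146, 457, 31  ⇒  2A = 582, A = 291.
Then Σ (y_i + y_{i+1})·c_i = 20376, so ȳ = 20376 / (6·291) = 1132/97.

1132/97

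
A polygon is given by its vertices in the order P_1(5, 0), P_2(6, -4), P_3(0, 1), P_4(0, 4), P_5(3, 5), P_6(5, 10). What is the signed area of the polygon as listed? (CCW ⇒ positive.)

-35.5

Σ = (-20) + (6) + (0) + (-12) + (5) + (-50) = -71
Signed area = Σ/2 = -35.5 (negative ⇒ clockwise traversal).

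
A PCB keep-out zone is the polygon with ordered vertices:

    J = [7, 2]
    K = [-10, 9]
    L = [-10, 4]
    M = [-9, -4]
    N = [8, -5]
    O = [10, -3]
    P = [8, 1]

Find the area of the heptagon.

Apply the shoelace formula: 2A = Σ (x_i·y_{i+1} − x_{i+1}·y_i), indices taken mod 7.
Cross-terms: 83, 50, 76, 77, 26, 34, 9  ⇒  Σ = 355
Area = |Σ|/2 = 177.5.

177.5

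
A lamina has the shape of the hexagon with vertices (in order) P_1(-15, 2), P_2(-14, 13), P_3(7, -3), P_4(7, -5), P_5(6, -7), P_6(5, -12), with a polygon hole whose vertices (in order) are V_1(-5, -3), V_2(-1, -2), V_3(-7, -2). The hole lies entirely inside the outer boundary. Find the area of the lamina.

Outer boundary:
Apply the shoelace formula: 2A = Σ (x_i·y_{i+1} − x_{i+1}·y_i), indices taken mod 6.
Cross-terms: -167, -49, -14, -19, -37, -170  ⇒  Σ = -456
Area = |Σ|/2 = 228.
Hole:
Apply Gauss's area formula: 2A = Σ (x_i·y_{i+1} − x_{i+1}·y_i), indices taken mod 3.
Σ = (7) + (-12) + (11) = 6
Area = |Σ|/2 = 3.
Net area = 228 − 3 = 225.

225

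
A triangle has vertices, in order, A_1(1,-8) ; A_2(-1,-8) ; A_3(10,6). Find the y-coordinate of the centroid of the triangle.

-10/3

Apply the shoelace (surveyor's) formula. First the cross-terms c_i = x_i·y_{i+1} − x_{i+1}·y_i:
  -16, 74, -86  ⇒  2A = -28, A = -14.
Then Σ (y_i + y_{i+1})·c_i = 280, so ȳ = 280 / (6·(-14)) = -10/3.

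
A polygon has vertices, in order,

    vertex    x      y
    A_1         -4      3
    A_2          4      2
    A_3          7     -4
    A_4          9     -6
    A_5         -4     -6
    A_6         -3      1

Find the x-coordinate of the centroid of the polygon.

209/161

Apply the shoelace (surveyor's) formula. First the cross-terms c_i = x_i·y_{i+1} − x_{i+1}·y_i:
  -20, -30, -6, -78, -22, -5  ⇒  2A = -161, A = -80.5.
Then Σ (x_i + x_{i+1})·c_i = -627, so x̄ = -627 / (6·(-80.5)) = 209/161.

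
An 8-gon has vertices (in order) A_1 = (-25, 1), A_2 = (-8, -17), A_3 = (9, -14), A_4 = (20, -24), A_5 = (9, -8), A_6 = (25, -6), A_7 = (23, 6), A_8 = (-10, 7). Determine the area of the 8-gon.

Σ = (433) + (265) + (64) + (56) + (146) + (288) + (221) + (165) = 1638
Area = |Σ|/2 = 819.

819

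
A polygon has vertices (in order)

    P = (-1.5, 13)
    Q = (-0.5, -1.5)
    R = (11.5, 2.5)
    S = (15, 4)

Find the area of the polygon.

117.125

Σ = (8.75) + (16) + (8.5) + (201) = 234.25
Area = |Σ|/2 = 117.125.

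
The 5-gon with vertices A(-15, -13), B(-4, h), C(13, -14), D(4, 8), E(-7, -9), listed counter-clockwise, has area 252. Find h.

-13

The doubled signed area Σ (x_i y_{i+1} − x_{i+1} y_i) is linear in h.
With h=0 it equals 140; the coefficient of h is -28 (from the two edges through B).
So -28·h + 140 = 2·252 = 504 ⇒ h = -13.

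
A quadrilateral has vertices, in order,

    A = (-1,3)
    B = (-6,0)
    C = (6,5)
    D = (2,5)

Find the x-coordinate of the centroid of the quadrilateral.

Apply the shoelace formula. First the cross-terms c_i = x_i·y_{i+1} − x_{i+1}·y_i:
  18, -30, 20, 11  ⇒  2A = 19, A = 9.5.
Then Σ (x_i + x_{i+1})·c_i = 45, so x̄ = 45 / (6·9.5) = 15/19.

15/19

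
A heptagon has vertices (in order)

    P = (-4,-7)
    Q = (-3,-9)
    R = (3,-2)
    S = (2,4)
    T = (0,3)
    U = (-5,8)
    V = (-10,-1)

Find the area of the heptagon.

118

Apply the shoelace formula: 2A = Σ (x_i·y_{i+1} − x_{i+1}·y_i), indices taken mod 7.
P→Q: (-4)(-9) − (-3)(-7) = 15
Q→R: (-3)(-2) − (3)(-9) = 33
R→S: (3)(4) − (2)(-2) = 16
S→T: (2)(3) − (0)(4) = 6
T→U: (0)(8) − (-5)(3) = 15
U→V: (-5)(-1) − (-10)(8) = 85
V→P: (-10)(-7) − (-4)(-1) = 66
Σ = 236
Area = |Σ|/2 = 118.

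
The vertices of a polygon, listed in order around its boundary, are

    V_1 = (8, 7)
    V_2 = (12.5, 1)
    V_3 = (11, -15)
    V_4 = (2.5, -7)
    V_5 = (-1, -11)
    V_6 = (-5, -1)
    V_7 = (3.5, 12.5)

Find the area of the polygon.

270.25

Apply the shoelace (surveyor's) formula: 2A = Σ (x_i·y_{i+1} − x_{i+1}·y_i), indices taken mod 7.
Σ = (-79.5) + (-198.5) + (-39.5) + (-34.5) + (-54) + (-59) + (-75.5) = -540.5
Area = |Σ|/2 = 270.25.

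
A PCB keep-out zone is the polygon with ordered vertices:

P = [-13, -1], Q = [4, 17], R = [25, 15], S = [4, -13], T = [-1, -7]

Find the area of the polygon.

Cross-terms: -217, -365, -385, -41, -90  ⇒  Σ = -1098
Area = |Σ|/2 = 549.

549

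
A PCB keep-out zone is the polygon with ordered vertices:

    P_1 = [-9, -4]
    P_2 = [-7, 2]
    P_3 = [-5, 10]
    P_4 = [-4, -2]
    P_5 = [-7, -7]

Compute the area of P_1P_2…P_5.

Apply the shoelace (surveyor's) formula: 2A = Σ (x_i·y_{i+1} − x_{i+1}·y_i), indices taken mod 5.
Cross-terms: -46, -60, 50, 14, -35  ⇒  Σ = -77
Area = |Σ|/2 = 38.5.

38.5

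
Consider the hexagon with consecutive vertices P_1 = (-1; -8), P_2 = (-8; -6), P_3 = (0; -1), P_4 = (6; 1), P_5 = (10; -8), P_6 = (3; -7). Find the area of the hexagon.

89.5

Σ = (-58) + (8) + (6) + (-58) + (-46) + (-31) = -179
Area = |Σ|/2 = 89.5.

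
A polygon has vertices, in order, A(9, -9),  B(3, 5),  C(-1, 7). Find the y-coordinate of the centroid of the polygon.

1

Apply the shoelace (surveyor's) formula. First the cross-terms c_i = x_i·y_{i+1} − x_{i+1}·y_i:
  72, 26, -54  ⇒  2A = 44, A = 22.
Then Σ (y_i + y_{i+1})·c_i = 132, so ȳ = 132 / (6·22) = 1.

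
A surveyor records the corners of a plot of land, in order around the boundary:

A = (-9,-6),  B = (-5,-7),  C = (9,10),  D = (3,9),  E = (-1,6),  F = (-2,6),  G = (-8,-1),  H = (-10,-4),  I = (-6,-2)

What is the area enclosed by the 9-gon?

Σ = (33) + (13) + (51) + (27) + (6) + (50) + (22) + (-4) + (18) = 216
Area = |Σ|/2 = 108.

108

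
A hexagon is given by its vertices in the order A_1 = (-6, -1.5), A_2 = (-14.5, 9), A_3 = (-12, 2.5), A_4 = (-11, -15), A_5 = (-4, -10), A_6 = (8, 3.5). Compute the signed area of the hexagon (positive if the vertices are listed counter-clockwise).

Σ = (-75.75) + (71.75) + (207.5) + (50) + (66) + (9) = 328.5
Signed area = Σ/2 = 164.25 (positive ⇒ counter-clockwise traversal).

164.25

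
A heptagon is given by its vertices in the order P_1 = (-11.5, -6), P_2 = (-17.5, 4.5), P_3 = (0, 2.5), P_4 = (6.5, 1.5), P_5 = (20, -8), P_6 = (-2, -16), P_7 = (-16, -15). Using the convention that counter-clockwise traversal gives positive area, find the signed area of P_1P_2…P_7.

-468.625

Apply Gauss's area formula: 2A = Σ (x_i·y_{i+1} − x_{i+1}·y_i), indices taken mod 7.
Cross-terms: -156.75, -43.75, -16.25, -82, -336, -226, -76.5  ⇒  Σ = -937.25
Signed area = Σ/2 = -468.625 (negative ⇒ clockwise traversal).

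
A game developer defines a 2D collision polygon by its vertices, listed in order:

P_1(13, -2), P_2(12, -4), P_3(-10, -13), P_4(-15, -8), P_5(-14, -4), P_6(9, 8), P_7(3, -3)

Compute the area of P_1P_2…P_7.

Apply the shoelace (surveyor's) formula: 2A = Σ (x_i·y_{i+1} − x_{i+1}·y_i), indices taken mod 7.
Σ = (-28) + (-196) + (-115) + (-52) + (-76) + (-51) + (33) = -485
Area = |Σ|/2 = 242.5.

242.5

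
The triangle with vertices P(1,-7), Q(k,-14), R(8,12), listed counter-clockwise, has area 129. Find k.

Write out the shoelace sum; only the two edges meeting at Q involve k:
2·Area = [(1·(-14) − k·(-7)) + (k·12 − 8·(-14))] + -68
       = 19·k + 30 = 258
⇒ k = 12.

12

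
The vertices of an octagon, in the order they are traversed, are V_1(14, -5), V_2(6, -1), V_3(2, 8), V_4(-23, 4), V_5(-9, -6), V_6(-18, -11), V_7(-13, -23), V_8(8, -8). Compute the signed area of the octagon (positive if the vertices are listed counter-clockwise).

Apply the shoelace (surveyor's) formula: 2A = Σ (x_i·y_{i+1} − x_{i+1}·y_i), indices taken mod 8.
Σ = (16) + (50) + (192) + (174) + (-9) + (271) + (288) + (72) = 1054
Signed area = Σ/2 = 527 (positive ⇒ counter-clockwise traversal).

527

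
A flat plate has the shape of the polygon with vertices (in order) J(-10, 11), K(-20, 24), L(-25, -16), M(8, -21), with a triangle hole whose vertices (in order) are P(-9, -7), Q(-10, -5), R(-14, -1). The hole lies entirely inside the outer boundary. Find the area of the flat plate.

713.5

Outer boundary:
Σ = (-20) + (920) + (653) + (-122) = 1431
Area = |Σ|/2 = 715.5.
Hole:
Apply the shoelace (surveyor's) formula: 2A = Σ (x_i·y_{i+1} − x_{i+1}·y_i), indices taken mod 3.
Σ = (-25) + (-60) + (89) = 4
Area = |Σ|/2 = 2.
Net area = 715.5 − 2 = 713.5.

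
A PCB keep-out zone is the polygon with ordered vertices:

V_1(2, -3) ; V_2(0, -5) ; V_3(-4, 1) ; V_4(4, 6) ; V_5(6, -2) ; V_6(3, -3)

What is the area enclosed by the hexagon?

Apply the surveyor's formula: 2A = Σ (x_i·y_{i+1} − x_{i+1}·y_i), indices taken mod 6.
V_1→V_2: (2)(-5) − (0)(-3) = -10
V_2→V_3: (0)(1) − (-4)(-5) = -20
V_3→V_4: (-4)(6) − (4)(1) = -28
V_4→V_5: (4)(-2) − (6)(6) = -44
V_5→V_6: (6)(-3) − (3)(-2) = -12
V_6→V_1: (3)(-3) − (2)(-3) = -3
Σ = -117
Area = |Σ|/2 = 58.5.

58.5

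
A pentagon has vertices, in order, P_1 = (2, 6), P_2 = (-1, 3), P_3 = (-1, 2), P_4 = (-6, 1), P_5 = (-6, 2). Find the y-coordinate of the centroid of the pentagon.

Apply Gauss's area formula. First the cross-terms c_i = x_i·y_{i+1} − x_{i+1}·y_i:
  12, 1, 11, -6, -40  ⇒  2A = -22, A = -11.
Then Σ (y_i + y_{i+1})·c_i = -192, so ȳ = -192 / (6·(-11)) = 32/11.

32/11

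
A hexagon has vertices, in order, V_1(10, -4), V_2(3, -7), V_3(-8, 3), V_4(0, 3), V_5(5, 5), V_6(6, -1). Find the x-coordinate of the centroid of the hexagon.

Apply Gauss's area formula. First the cross-terms c_i = x_i·y_{i+1} − x_{i+1}·y_i:
  -58, -47, -24, -15, -35, -14  ⇒  2A = -193, A = -96.5.
Then Σ (x_i + x_{i+1})·c_i = -1011, so x̄ = -1011 / (6·(-96.5)) = 337/193.

337/193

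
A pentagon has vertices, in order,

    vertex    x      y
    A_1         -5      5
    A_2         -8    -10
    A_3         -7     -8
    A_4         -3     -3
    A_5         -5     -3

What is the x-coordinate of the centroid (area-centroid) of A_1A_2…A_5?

-86/15

Apply the shoelace (surveyor's) formula. First the cross-terms c_i = x_i·y_{i+1} − x_{i+1}·y_i:
  90, -6, -3, -6, -40  ⇒  2A = 35, A = 17.5.
Then Σ (x_i + x_{i+1})·c_i = -602, so x̄ = -602 / (6·17.5) = -86/15.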